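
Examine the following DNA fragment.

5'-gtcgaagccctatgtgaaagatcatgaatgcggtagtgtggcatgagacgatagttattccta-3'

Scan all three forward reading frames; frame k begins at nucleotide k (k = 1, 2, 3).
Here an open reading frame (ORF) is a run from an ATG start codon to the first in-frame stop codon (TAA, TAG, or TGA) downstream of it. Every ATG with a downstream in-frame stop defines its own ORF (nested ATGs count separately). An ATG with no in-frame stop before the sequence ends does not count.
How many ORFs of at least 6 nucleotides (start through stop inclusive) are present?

Frame 1: GTC GAA GCC CTA TGT GAA AGA TCA TGA ATG CGG TAG TGT GGC ATG AGA CGA TAG TTA TTC CTA — ATG at 28, stop TAG at 34 → 9 nt; ATG at 43, stop TAG at 52 → 12 nt.
Frame 2: TCG AAG CCC TAT GTG AAA GAT CAT GAA TGC GGT AGT GTG GCA TGA GAC GAT AGT TAT TCC — no ATG→stop ORF.
Frame 3: CGA AGC CCT ATG TGA AAG ATC ATG AAT GCG GTA GTG TGG CAT GAG ACG ATA GTT ATT CCT — ATG at 12, stop TGA at 15 → 6 nt.
ORFs ≥ 6 nucleotides: frame 1 28–36 (9 nucleotides), frame 1 43–54 (12 nucleotides), frame 3 12–17 (6 nucleotides). Count = 3.

3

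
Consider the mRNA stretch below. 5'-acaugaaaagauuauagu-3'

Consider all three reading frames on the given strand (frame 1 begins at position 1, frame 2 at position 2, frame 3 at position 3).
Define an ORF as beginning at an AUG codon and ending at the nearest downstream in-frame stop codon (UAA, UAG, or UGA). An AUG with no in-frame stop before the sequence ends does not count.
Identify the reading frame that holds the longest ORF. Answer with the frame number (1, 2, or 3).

3

Frame 1: ACA UGA AAA GAU UAU AGU — no AUG→stop ORF.
Frame 2: CAU GAA AAG AUU AUA — no AUG→stop ORF.
Frame 3: AUG AAA AGA UUA UAG — AUG at 3, stop UAG at 15 → 15 nt.
Longest ORF is 15 nt in frame 3 (positions 3–17).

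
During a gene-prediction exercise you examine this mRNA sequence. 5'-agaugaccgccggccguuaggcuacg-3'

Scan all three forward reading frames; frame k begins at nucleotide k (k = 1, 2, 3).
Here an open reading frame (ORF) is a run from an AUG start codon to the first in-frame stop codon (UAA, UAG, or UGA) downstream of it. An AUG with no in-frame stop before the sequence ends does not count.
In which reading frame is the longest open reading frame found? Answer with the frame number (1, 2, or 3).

Frame 1: AGA UGA CCG CCG GCC GUU AGG CUA — no AUG→stop ORF.
Frame 2: GAU GAC CGC CGG CCG UUA GGC UAC — no AUG→stop ORF.
Frame 3: AUG ACC GCC GGC CGU UAG GCU ACG — AUG at 3, stop UAG at 18 → 18 nt.
Longest ORF is 18 nt in frame 3 (positions 3–20).

3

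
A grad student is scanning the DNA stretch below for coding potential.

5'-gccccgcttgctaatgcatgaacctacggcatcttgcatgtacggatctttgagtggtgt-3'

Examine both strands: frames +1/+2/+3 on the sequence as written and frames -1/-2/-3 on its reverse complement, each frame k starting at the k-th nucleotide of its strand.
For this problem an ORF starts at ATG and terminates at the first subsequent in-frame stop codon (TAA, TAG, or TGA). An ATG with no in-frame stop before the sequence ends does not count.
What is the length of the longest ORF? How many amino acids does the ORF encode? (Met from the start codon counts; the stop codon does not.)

11

Reverse complement (5'→3'): ACACCACTCAAAGATCCGTACATGCAAGATGCCGTAGGTTCATGCATTAGCAAGCGGGGC
Frame +1: GCC CCG CTT GCT AAT GCA TGA ACC TAC GGC ATC TTG CAT GTA CGG ATC TTT GAG TGG TGT — no ATG→stop ORF.
Frame +2: CCC CGC TTG CTA ATG CAT GAA CCT ACG GCA TCT TGC ATG TAC GGA TCT TTG AGT GGT — no ATG→stop ORF.
Frame +3: CCC GCT TGC TAA TGC ATG AAC CTA CGG CAT CTT GCA TGT ACG GAT CTT TGA GTG GTG — ATG at 18, stop TGA at 51 → 36 nt.
Frame -1: ACA CCA CTC AAA GAT CCG TAC ATG CAA GAT GCC GTA GGT TCA TGC ATT AGC AAG CGG GGC — no ATG→stop ORF.
Frame -2: CAC CAC TCA AAG ATC CGT ACA TGC AAG ATG CCG TAG GTT CAT GCA TTA GCA AGC GGG — ATG at 29, stop TAG at 35 → 9 nt.
Frame -3: ACC ACT CAA AGA TCC GTA CAT GCA AGA TGC CGT AGG TTC ATG CAT TAG CAA GCG GGG — ATG at 42, stop TAG at 48 → 9 nt.
Longest: frame +3, positions 18–53, 36 nt = 12 codons = 11 aa. → 11 amino acids.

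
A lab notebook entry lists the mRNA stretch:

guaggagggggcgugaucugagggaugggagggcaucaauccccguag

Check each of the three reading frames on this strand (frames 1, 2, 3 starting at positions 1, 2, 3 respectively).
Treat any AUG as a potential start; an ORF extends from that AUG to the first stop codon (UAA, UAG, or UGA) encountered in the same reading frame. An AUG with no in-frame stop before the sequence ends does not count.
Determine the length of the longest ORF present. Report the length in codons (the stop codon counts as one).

Frame 1: GUA GGA GGG GGC GUG AUC UGA GGG AUG GGA GGG CAU CAA UCC CCG UAG — AUG at 25, stop UAG at 46 → 24 nt.
Frame 2: UAG GAG GGG GCG UGA UCU GAG GGA UGG GAG GGC AUC AAU CCC CGU — no AUG→stop ORF.
Frame 3: AGG AGG GGG CGU GAU CUG AGG GAU GGG AGG GCA UCA AUC CCC GUA — no AUG→stop ORF.
Longest: frame 1, positions 25–48, 24 nt = 8 codons = 7 aa. → 8 codons.

8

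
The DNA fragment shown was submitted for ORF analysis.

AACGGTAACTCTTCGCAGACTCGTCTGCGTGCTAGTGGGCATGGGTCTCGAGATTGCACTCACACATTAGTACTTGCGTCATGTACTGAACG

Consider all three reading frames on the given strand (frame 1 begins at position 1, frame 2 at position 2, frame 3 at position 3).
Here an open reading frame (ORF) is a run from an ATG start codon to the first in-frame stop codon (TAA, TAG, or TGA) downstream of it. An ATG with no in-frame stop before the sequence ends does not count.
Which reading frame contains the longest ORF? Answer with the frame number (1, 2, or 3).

Frame 1: AAC GGT AAC TCT TCG CAG ACT CGT CTG CGT GCT AGT GGG CAT GGG TCT CGA GAT TGC ACT CAC ACA TTA GTA CTT GCG TCA TGT ACT GAA — no ATG→stop ORF.
Frame 2: ACG GTA ACT CTT CGC AGA CTC GTC TGC GTG CTA GTG GGC ATG GGT CTC GAG ATT GCA CTC ACA CAT TAG TAC TTG CGT CAT GTA CTG AAC — ATG at 41, stop TAG at 68 → 30 nt.
Frame 3: CGG TAA CTC TTC GCA GAC TCG TCT GCG TGC TAG TGG GCA TGG GTC TCG AGA TTG CAC TCA CAC ATT AGT ACT TGC GTC ATG TAC TGA ACG — ATG at 81, stop TGA at 87 → 9 nt.
Longest ORF is 30 nt in frame 2 (positions 41–70).

2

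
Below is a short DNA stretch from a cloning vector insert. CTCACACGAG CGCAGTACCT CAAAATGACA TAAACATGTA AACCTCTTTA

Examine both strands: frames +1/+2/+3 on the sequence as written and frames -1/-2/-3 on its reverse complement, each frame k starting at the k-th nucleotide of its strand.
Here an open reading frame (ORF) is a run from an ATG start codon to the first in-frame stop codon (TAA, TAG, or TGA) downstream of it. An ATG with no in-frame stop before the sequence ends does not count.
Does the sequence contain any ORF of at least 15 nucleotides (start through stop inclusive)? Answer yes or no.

yes

Reverse complement (5'→3'): TAAAGAGGTTTACATGTTTATGTCATTTTGAGGTACTGCGCTCGTGTGAG
Frame +1: CTC ACA CGA GCG CAG TAC CTC AAA ATG ACA TAA ACA TGT AAA CCT CTT — ATG at 25, stop TAA at 31 → 9 nt.
Frame +2: TCA CAC GAG CGC AGT ACC TCA AAA TGA CAT AAA CAT GTA AAC CTC TTT — no ATG→stop ORF.
Frame +3: CAC ACG AGC GCA GTA CCT CAA AAT GAC ATA AAC ATG TAA ACC TCT TTA — ATG at 36, stop TAA at 39 → 6 nt.
Frame -1: TAA AGA GGT TTA CAT GTT TAT GTC ATT TTG AGG TAC TGC GCT CGT GTG — no ATG→stop ORF.
Frame -2: AAA GAG GTT TAC ATG TTT ATG TCA TTT TGA GGT ACT GCG CTC GTG TGA — ATG at 14, stop TGA at 29 → 18 nt; ATG at 20, stop TGA at 29 → 12 nt.
Frame -3: AAG AGG TTT ACA TGT TTA TGT CAT TTT GAG GTA CTG CGC TCG TGT GAG — no ATG→stop ORF.
Frame -2 has an ORF of 18 nucleotides (positions 14–31) ≥ 15, so yes.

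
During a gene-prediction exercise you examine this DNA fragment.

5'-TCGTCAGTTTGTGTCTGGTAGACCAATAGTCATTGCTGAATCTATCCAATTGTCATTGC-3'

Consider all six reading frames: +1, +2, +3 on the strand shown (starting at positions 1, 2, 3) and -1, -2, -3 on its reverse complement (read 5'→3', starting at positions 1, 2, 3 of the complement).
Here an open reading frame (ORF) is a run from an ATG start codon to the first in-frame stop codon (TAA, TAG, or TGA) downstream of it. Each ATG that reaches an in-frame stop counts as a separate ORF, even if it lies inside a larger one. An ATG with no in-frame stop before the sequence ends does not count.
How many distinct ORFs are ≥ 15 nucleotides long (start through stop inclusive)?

Reverse complement (5'→3'): GCAATGACAATTGGATAGATTCAGCAATGACTATTGGTCTACCAGACACAAACTGACGA
Frame +1: TCG TCA GTT TGT GTC TGG TAG ACC AAT AGT CAT TGC TGA ATC TAT CCA ATT GTC ATT — no ATG→stop ORF.
Frame +2: CGT CAG TTT GTG TCT GGT AGA CCA ATA GTC ATT GCT GAA TCT ATC CAA TTG TCA TTG — no ATG→stop ORF.
Frame +3: GTC AGT TTG TGT CTG GTA GAC CAA TAG TCA TTG CTG AAT CTA TCC AAT TGT CAT TGC — no ATG→stop ORF.
Frame -1: GCA ATG ACA ATT GGA TAG ATT CAG CAA TGA CTA TTG GTC TAC CAG ACA CAA ACT GAC — ATG at 4, stop TAG at 16 → 15 nt.
Frame -2: CAA TGA CAA TTG GAT AGA TTC AGC AAT GAC TAT TGG TCT ACC AGA CAC AAA CTG ACG — no ATG→stop ORF.
Frame -3: AAT GAC AAT TGG ATA GAT TCA GCA ATG ACT ATT GGT CTA CCA GAC ACA AAC TGA CGA — ATG at 27, stop TGA at 54 → 30 nt.
ORFs ≥ 15 nucleotides: frame -1 4–18 (15 nucleotides), frame -3 27–56 (30 nucleotides). Count = 2.

2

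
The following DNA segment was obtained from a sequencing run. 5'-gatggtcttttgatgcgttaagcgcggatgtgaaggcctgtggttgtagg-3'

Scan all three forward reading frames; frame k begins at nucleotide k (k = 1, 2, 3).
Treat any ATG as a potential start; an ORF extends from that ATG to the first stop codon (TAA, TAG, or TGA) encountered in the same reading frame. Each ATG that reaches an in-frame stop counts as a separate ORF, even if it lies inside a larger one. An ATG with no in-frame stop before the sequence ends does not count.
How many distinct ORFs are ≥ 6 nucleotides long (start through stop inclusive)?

Frame 1: GAT GGT CTT TTG ATG CGT TAA GCG CGG ATG TGA AGG CCT GTG GTT GTA — ATG at 13, stop TAA at 19 → 9 nt; ATG at 28, stop TGA at 31 → 6 nt.
Frame 2: ATG GTC TTT TGA TGC GTT AAG CGC GGA TGT GAA GGC CTG TGG TTG TAG — ATG at 2, stop TGA at 11 → 12 nt.
Frame 3: TGG TCT TTT GAT GCG TTA AGC GCG GAT GTG AAG GCC TGT GGT TGT AGG — no ATG→stop ORF.
ORFs ≥ 6 nucleotides: frame 1 13–21 (9 nucleotides), frame 1 28–33 (6 nucleotides), frame 2 2–13 (12 nucleotides). Count = 3.

3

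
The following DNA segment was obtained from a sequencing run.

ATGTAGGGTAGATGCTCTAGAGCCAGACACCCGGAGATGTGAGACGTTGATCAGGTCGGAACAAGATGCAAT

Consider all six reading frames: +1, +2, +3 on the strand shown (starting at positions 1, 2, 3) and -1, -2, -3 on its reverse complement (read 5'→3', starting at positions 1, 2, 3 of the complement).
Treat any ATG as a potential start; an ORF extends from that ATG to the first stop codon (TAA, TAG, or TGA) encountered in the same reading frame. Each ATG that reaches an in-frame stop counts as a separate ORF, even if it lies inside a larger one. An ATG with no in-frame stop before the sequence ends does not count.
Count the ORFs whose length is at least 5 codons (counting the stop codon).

0

Reverse complement (5'→3'): ATTGCATCTTGTTCCGACCTGATCAACGTCTCACATCTCCGGGTGTCTGGCTCTAGAGCATCTACCCTACAT
Frame +1: ATG TAG GGT AGA TGC TCT AGA GCC AGA CAC CCG GAG ATG TGA GAC GTT GAT CAG GTC GGA ACA AGA TGC AAT — ATG at 1, stop TAG at 4 → 6 nt; ATG at 37, stop TGA at 40 → 6 nt.
Frame +2: TGT AGG GTA GAT GCT CTA GAG CCA GAC ACC CGG AGA TGT GAG ACG TTG ATC AGG TCG GAA CAA GAT GCA — no ATG→stop ORF.
Frame +3: GTA GGG TAG ATG CTC TAG AGC CAG ACA CCC GGA GAT GTG AGA CGT TGA TCA GGT CGG AAC AAG ATG CAA — ATG at 12, stop TAG at 18 → 9 nt.
Frame -1: ATT GCA TCT TGT TCC GAC CTG ATC AAC GTC TCA CAT CTC CGG GTG TCT GGC TCT AGA GCA TCT ACC CTA CAT — no ATG→stop ORF.
Frame -2: TTG CAT CTT GTT CCG ACC TGA TCA ACG TCT CAC ATC TCC GGG TGT CTG GCT CTA GAG CAT CTA CCC TAC — no ATG→stop ORF.
Frame -3: TGC ATC TTG TTC CGA CCT GAT CAA CGT CTC ACA TCT CCG GGT GTC TGG CTC TAG AGC ATC TAC CCT ACA — no ATG→stop ORF.
No ORF reaches 5 codons. Count = 0.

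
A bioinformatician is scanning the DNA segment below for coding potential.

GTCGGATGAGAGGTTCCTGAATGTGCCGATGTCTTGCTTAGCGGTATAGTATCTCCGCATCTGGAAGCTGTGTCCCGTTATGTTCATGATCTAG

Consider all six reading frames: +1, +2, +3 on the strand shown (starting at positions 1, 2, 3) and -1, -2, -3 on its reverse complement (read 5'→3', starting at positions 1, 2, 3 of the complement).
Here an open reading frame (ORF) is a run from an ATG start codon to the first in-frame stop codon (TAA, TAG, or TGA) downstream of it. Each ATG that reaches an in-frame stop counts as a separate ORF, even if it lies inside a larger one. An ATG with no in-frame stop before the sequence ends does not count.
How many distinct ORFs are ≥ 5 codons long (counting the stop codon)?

Reverse complement (5'→3'): CTAGATCATGAACATAACGGGACACAGCTTCCAGATGCGGAGATACTATACCGCTAAGCAAGACATCGGCACATTCAGGAACCTCTCATCCGAC
Frame +1: GTC GGA TGA GAG GTT CCT GAA TGT GCC GAT GTC TTG CTT AGC GGT ATA GTA TCT CCG CAT CTG GAA GCT GTG TCC CGT TAT GTT CAT GAT CTA — no ATG→stop ORF.
Frame +2: TCG GAT GAG AGG TTC CTG AAT GTG CCG ATG TCT TGC TTA GCG GTA TAG TAT CTC CGC ATC TGG AAG CTG TGT CCC GTT ATG TTC ATG ATC TAG — ATG at 29, stop TAG at 47 → 21 nt; ATG at 80, stop TAG at 92 → 15 nt; ATG at 86, stop TAG at 92 → 9 nt.
Frame +3: CGG ATG AGA GGT TCC TGA ATG TGC CGA TGT CTT GCT TAG CGG TAT AGT ATC TCC GCA TCT GGA AGC TGT GTC CCG TTA TGT TCA TGA TCT — ATG at 6, stop TGA at 18 → 15 nt; ATG at 21, stop TAG at 39 → 21 nt.
Frame -1: CTA GAT CAT GAA CAT AAC GGG ACA CAG CTT CCA GAT GCG GAG ATA CTA TAC CGC TAA GCA AGA CAT CGG CAC ATT CAG GAA CCT CTC ATC CGA — no ATG→stop ORF.
Frame -2: TAG ATC ATG AAC ATA ACG GGA CAC AGC TTC CAG ATG CGG AGA TAC TAT ACC GCT AAG CAA GAC ATC GGC ACA TTC AGG AAC CTC TCA TCC GAC — no ATG→stop ORF.
Frame -3: AGA TCA TGA ACA TAA CGG GAC ACA GCT TCC AGA TGC GGA GAT ACT ATA CCG CTA AGC AAG ACA TCG GCA CAT TCA GGA ACC TCT CAT CCG — no ATG→stop ORF.
ORFs ≥ 5 codons: frame +2 29–49 (7 codons), frame +2 80–94 (5 codons), frame +3 6–20 (5 codons), frame +3 21–41 (7 codons). Count = 4.

4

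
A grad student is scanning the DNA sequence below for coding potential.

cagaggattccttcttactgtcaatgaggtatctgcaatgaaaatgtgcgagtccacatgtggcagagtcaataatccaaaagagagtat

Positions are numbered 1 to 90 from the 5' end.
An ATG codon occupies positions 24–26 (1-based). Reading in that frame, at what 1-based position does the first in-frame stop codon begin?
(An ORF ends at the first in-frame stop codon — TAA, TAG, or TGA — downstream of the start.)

Codons from position 24: ATG (24–26), AGG (27–29), TAT (30–32), CTG (33–35), CAA (36–38), TGA (39–41).
TGA is a stop codon; it begins at position 39.

39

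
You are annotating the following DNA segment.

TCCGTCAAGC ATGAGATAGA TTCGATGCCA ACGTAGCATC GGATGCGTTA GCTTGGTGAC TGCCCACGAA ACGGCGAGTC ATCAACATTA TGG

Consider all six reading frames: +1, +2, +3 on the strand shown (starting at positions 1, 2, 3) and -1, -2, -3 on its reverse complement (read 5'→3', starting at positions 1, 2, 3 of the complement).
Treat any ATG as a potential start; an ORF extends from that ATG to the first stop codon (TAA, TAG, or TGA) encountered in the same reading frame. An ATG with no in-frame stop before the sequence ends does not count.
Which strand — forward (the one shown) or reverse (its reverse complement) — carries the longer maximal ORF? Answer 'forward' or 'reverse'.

Reverse complement (5'→3'): CCATAATGTTGATGACTCGCCGTTTCGTGGGCAGTCACCAAGCTAACGCATCCGATGCTACGTTGGCATCGAATCTATCTCATGCTTGACGGA
Frame +1: TCC GTC AAG CAT GAG ATA GAT TCG ATG CCA ACG TAG CAT CGG ATG CGT TAG CTT GGT GAC TGC CCA CGA AAC GGC GAG TCA TCA ACA TTA TGG — ATG at 25, stop TAG at 34 → 12 nt; ATG at 43, stop TAG at 49 → 9 nt.
Frame +2: CCG TCA AGC ATG AGA TAG ATT CGA TGC CAA CGT AGC ATC GGA TGC GTT AGC TTG GTG ACT GCC CAC GAA ACG GCG AGT CAT CAA CAT TAT — ATG at 11, stop TAG at 17 → 9 nt.
Frame +3: CGT CAA GCA TGA GAT AGA TTC GAT GCC AAC GTA GCA TCG GAT GCG TTA GCT TGG TGA CTG CCC ACG AAA CGG CGA GTC ATC AAC ATT ATG — no ATG→stop ORF.
Frame -1: CCA TAA TGT TGA TGA CTC GCC GTT TCG TGG GCA GTC ACC AAG CTA ACG CAT CCG ATG CTA CGT TGG CAT CGA ATC TAT CTC ATG CTT GAC GGA — no ATG→stop ORF.
Frame -2: CAT AAT GTT GAT GAC TCG CCG TTT CGT GGG CAG TCA CCA AGC TAA CGC ATC CGA TGC TAC GTT GGC ATC GAA TCT ATC TCA TGC TTG ACG — no ATG→stop ORF.
Frame -3: ATA ATG TTG ATG ACT CGC CGT TTC GTG GGC AGT CAC CAA GCT AAC GCA TCC GAT GCT ACG TTG GCA TCG AAT CTA TCT CAT GCT TGA CGG — ATG at 6, stop TGA at 87 → 84 nt; ATG at 12, stop TGA at 87 → 78 nt.
Forward-strand max 12 nt; reverse-strand max 84 nt. The reverse strand has the longer ORF.

reverse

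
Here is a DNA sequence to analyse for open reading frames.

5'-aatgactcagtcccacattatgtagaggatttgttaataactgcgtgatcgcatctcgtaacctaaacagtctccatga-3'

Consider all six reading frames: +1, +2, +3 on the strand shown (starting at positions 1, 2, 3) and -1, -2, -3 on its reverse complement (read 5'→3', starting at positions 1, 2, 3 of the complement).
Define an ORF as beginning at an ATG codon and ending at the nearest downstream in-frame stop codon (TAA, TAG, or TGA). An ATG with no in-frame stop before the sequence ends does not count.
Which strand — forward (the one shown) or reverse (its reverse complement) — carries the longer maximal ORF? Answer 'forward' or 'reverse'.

Reverse complement (5'→3'): TCATGGAGACTGTTTAGGTTACGAGATGCGATCACGCAGTTATTAACAAATCCTCTACATAATGTGGGACTGAGTCATT
Frame +1: AAT GAC TCA GTC CCA CAT TAT GTA GAG GAT TTG TTA ATA ACT GCG TGA TCG CAT CTC GTA ACC TAA ACA GTC TCC ATG — no ATG→stop ORF.
Frame +2: ATG ACT CAG TCC CAC ATT ATG TAG AGG ATT TGT TAA TAA CTG CGT GAT CGC ATC TCG TAA CCT AAA CAG TCT CCA TGA — ATG at 2, stop TAG at 23 → 24 nt; ATG at 20, stop TAG at 23 → 6 nt.
Frame +3: TGA CTC AGT CCC ACA TTA TGT AGA GGA TTT GTT AAT AAC TGC GTG ATC GCA TCT CGT AAC CTA AAC AGT CTC CAT — no ATG→stop ORF.
Frame -1: TCA TGG AGA CTG TTT AGG TTA CGA GAT GCG ATC ACG CAG TTA TTA ACA AAT CCT CTA CAT AAT GTG GGA CTG AGT CAT — no ATG→stop ORF.
Frame -2: CAT GGA GAC TGT TTA GGT TAC GAG ATG CGA TCA CGC AGT TAT TAA CAA ATC CTC TAC ATA ATG TGG GAC TGA GTC ATT — ATG at 26, stop TAA at 44 → 21 nt; ATG at 62, stop TGA at 71 → 12 nt.
Frame -3: ATG GAG ACT GTT TAG GTT ACG AGA TGC GAT CAC GCA GTT ATT AAC AAA TCC TCT ACA TAA TGT GGG ACT GAG TCA — ATG at 3, stop TAG at 15 → 15 nt.
Forward-strand max 24 nt; reverse-strand max 21 nt. The forward strand has the longer ORF.

forward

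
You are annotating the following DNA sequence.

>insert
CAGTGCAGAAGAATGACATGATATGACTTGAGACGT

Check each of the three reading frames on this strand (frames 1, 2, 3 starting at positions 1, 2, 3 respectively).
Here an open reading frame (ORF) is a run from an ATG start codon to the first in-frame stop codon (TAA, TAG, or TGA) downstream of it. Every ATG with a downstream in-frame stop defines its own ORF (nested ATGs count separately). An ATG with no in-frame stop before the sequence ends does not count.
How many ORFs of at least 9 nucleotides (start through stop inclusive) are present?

Frame 1: CAG TGC AGA AGA ATG ACA TGA TAT GAC TTG AGA CGT — ATG at 13, stop TGA at 19 → 9 nt.
Frame 2: AGT GCA GAA GAA TGA CAT GAT ATG ACT TGA GAC — ATG at 23, stop TGA at 29 → 9 nt.
Frame 3: GTG CAG AAG AAT GAC ATG ATA TGA CTT GAG ACG — ATG at 18, stop TGA at 24 → 9 nt.
ORFs ≥ 9 nucleotides: frame 1 13–21 (9 nucleotides), frame 2 23–31 (9 nucleotides), frame 3 18–26 (9 nucleotides). Count = 3.

3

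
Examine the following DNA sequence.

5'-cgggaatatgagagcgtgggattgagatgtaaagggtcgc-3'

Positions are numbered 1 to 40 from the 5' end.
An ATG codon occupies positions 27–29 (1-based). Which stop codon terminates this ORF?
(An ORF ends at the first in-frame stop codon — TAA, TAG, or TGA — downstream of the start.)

TAA

Codons from position 27: ATG (27–29), TAA (30–32).
The first in-frame stop codon is TAA.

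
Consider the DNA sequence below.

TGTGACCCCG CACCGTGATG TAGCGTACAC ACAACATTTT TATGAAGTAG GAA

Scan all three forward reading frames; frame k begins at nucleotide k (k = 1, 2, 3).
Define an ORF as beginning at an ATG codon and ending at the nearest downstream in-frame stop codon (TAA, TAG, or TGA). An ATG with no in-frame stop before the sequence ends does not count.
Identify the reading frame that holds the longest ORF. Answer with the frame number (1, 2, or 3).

3

Frame 1: TGT GAC CCC GCA CCG TGA TGT AGC GTA CAC ACA ACA TTT TTA TGA AGT AGG — no ATG→stop ORF.
Frame 2: GTG ACC CCG CAC CGT GAT GTA GCG TAC ACA CAA CAT TTT TAT GAA GTA GGA — no ATG→stop ORF.
Frame 3: TGA CCC CGC ACC GTG ATG TAG CGT ACA CAC AAC ATT TTT ATG AAG TAG GAA — ATG at 18, stop TAG at 21 → 6 nt; ATG at 42, stop TAG at 48 → 9 nt.
Longest ORF is 9 nt in frame 3 (positions 42–50).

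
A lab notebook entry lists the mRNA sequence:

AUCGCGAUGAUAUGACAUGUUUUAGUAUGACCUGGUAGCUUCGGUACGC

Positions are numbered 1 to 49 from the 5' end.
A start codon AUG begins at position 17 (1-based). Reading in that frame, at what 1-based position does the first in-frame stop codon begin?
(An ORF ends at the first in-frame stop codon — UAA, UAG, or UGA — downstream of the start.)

Codons from position 17: AUG (17–19), UUU (20–22), UAG (23–25).
UAG is a stop codon; it begins at position 23.

23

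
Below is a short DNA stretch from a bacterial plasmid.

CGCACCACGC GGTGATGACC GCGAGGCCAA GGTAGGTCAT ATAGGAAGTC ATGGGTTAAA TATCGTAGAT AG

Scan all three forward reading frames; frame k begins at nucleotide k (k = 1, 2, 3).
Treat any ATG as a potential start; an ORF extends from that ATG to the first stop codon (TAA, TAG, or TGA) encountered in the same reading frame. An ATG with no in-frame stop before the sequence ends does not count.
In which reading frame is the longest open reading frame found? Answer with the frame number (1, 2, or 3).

Frame 1: CGC ACC ACG CGG TGA TGA CCG CGA GGC CAA GGT AGG TCA TAT AGG AAG TCA TGG GTT AAA TAT CGT AGA TAG — no ATG→stop ORF.
Frame 2: GCA CCA CGC GGT GAT GAC CGC GAG GCC AAG GTA GGT CAT ATA GGA AGT CAT GGG TTA AAT ATC GTA GAT — no ATG→stop ORF.
Frame 3: CAC CAC GCG GTG ATG ACC GCG AGG CCA AGG TAG GTC ATA TAG GAA GTC ATG GGT TAA ATA TCG TAG ATA — ATG at 15, stop TAG at 33 → 21 nt; ATG at 51, stop TAA at 57 → 9 nt.
Longest ORF is 21 nt in frame 3 (positions 15–35).

3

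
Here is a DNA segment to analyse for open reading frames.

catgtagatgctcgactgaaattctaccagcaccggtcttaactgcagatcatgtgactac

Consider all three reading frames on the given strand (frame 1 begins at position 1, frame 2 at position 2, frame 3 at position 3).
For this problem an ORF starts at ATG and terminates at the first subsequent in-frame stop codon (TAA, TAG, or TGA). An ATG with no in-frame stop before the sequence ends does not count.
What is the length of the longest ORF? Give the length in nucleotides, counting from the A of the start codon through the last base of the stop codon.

12

Frame 1: CAT GTA GAT GCT CGA CTG AAA TTC TAC CAG CAC CGG TCT TAA CTG CAG ATC ATG TGA CTA — ATG at 52, stop TGA at 55 → 6 nt.
Frame 2: ATG TAG ATG CTC GAC TGA AAT TCT ACC AGC ACC GGT CTT AAC TGC AGA TCA TGT GAC TAC — ATG at 2, stop TAG at 5 → 6 nt; ATG at 8, stop TGA at 17 → 12 nt.
Frame 3: TGT AGA TGC TCG ACT GAA ATT CTA CCA GCA CCG GTC TTA ACT GCA GAT CAT GTG ACT — no ATG→stop ORF.
Longest: frame 2, positions 8–19, 12 nt = 4 codons = 3 aa. → 12 nucleotides.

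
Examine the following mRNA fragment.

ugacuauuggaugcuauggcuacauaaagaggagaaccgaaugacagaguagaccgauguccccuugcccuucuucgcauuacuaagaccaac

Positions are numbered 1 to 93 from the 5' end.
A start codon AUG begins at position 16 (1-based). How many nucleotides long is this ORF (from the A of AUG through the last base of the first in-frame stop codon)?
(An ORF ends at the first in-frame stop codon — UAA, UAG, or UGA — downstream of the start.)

Codons from position 16: AUG (16–18), GCU (19–21), ACA (22–24), UAA (25–27).
UAA is the first in-frame stop; ORF spans 16–27, 12 nucleotides.

12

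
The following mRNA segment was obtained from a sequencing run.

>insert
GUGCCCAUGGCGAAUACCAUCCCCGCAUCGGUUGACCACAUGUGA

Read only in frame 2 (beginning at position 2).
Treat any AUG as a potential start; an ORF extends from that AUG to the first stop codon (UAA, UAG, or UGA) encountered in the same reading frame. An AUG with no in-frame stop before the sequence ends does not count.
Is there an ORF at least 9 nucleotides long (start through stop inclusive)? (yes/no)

Frame 2: UGC CCA UGG CGA AUA CCA UCC CCG CAU CGG UUG ACC ACA UGU — no AUG→stop ORF.
Largest ORF found is 0 nucleotides < 9, so no.

no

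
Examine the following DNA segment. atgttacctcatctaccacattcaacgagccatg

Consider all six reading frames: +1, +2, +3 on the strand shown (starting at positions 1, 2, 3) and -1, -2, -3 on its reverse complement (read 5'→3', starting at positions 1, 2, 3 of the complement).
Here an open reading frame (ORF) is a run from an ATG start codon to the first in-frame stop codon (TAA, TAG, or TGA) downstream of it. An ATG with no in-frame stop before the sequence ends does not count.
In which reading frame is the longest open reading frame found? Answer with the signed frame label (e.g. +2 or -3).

Reverse complement (5'→3'): CATGGCTCGTTGAATGTGGTAGATGAGGTAACAT
Frame +1: ATG TTA CCT CAT CTA CCA CAT TCA ACG AGC CAT — no ATG→stop ORF.
Frame +2: TGT TAC CTC ATC TAC CAC ATT CAA CGA GCC ATG — no ATG→stop ORF.
Frame +3: GTT ACC TCA TCT ACC ACA TTC AAC GAG CCA — no ATG→stop ORF.
Frame -1: CAT GGC TCG TTG AAT GTG GTA GAT GAG GTA ACA — no ATG→stop ORF.
Frame -2: ATG GCT CGT TGA ATG TGG TAG ATG AGG TAA CAT — ATG at 2, stop TGA at 11 → 12 nt; ATG at 14, stop TAG at 20 → 9 nt; ATG at 23, stop TAA at 29 → 9 nt.
Frame -3: TGG CTC GTT GAA TGT GGT AGA TGA GGT AAC — no ATG→stop ORF.
Longest ORF is 12 nt in frame -2 (positions 2–13).

-2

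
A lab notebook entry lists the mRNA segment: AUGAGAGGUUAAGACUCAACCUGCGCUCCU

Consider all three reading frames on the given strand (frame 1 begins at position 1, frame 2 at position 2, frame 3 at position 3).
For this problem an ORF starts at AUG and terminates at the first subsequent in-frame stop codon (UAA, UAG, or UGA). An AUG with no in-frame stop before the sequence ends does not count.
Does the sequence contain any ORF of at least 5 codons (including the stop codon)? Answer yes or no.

no

Frame 1: AUG AGA GGU UAA GAC UCA ACC UGC GCU CCU — AUG at 1, stop UAA at 10 → 12 nt.
Frame 2: UGA GAG GUU AAG ACU CAA CCU GCG CUC — no AUG→stop ORF.
Frame 3: GAG AGG UUA AGA CUC AAC CUG CGC UCC — no AUG→stop ORF.
Largest ORF found is 4 codons < 5, so no.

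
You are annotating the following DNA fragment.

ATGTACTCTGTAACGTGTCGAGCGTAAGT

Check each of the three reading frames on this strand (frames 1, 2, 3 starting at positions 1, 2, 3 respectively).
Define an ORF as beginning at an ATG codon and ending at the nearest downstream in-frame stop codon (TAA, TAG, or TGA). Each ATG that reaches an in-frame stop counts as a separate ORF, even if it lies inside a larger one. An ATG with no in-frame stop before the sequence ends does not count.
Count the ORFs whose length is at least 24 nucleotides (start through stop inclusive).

1

Frame 1: ATG TAC TCT GTA ACG TGT CGA GCG TAA — ATG at 1, stop TAA at 25 → 27 nt.
Frame 2: TGT ACT CTG TAA CGT GTC GAG CGT AAG — no ATG→stop ORF.
Frame 3: GTA CTC TGT AAC GTG TCG AGC GTA AGT — no ATG→stop ORF.
ORFs ≥ 24 nucleotides: frame 1 1–27 (27 nucleotides). Count = 1.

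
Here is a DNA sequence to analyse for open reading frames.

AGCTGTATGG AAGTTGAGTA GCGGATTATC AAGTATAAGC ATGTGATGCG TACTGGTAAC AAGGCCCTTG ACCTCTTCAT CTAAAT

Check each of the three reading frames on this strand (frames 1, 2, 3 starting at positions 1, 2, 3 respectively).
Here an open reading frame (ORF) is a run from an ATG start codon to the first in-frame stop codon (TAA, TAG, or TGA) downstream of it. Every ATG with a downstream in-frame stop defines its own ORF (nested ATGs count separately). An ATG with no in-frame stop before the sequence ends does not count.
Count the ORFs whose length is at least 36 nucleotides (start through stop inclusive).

Frame 1: AGC TGT ATG GAA GTT GAG TAG CGG ATT ATC AAG TAT AAG CAT GTG ATG CGT ACT GGT AAC AAG GCC CTT GAC CTC TTC ATC TAA — ATG at 7, stop TAG at 19 → 15 nt; ATG at 46, stop TAA at 82 → 39 nt.
Frame 2: GCT GTA TGG AAG TTG AGT AGC GGA TTA TCA AGT ATA AGC ATG TGA TGC GTA CTG GTA ACA AGG CCC TTG ACC TCT TCA TCT AAA — ATG at 41, stop TGA at 44 → 6 nt.
Frame 3: CTG TAT GGA AGT TGA GTA GCG GAT TAT CAA GTA TAA GCA TGT GAT GCG TAC TGG TAA CAA GGC CCT TGA CCT CTT CAT CTA AAT — no ATG→stop ORF.
ORFs ≥ 36 nucleotides: frame 1 46–84 (39 nucleotides). Count = 1.

1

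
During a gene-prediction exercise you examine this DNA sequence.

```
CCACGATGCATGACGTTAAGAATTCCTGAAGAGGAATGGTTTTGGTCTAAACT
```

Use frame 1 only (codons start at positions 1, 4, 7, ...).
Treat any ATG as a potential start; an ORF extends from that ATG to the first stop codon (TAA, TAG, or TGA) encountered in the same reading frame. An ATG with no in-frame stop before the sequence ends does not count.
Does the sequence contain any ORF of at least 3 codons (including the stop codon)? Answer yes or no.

Frame 1: CCA CGA TGC ATG ACG TTA AGA ATT CCT GAA GAG GAA TGG TTT TGG TCT AAA — no ATG→stop ORF.
Largest ORF found is 0 codons < 3, so no.

no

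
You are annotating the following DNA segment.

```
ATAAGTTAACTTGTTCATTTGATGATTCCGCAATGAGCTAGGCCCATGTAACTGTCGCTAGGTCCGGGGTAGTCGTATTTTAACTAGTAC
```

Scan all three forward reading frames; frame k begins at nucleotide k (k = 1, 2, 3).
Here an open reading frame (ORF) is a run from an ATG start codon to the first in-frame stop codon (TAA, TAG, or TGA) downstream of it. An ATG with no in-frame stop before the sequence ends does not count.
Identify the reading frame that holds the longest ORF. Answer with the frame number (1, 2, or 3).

Frame 1: ATA AGT TAA CTT GTT CAT TTG ATG ATT CCG CAA TGA GCT AGG CCC ATG TAA CTG TCG CTA GGT CCG GGG TAG TCG TAT TTT AAC TAG TAC — ATG at 22, stop TGA at 34 → 15 nt; ATG at 46, stop TAA at 49 → 6 nt.
Frame 2: TAA GTT AAC TTG TTC ATT TGA TGA TTC CGC AAT GAG CTA GGC CCA TGT AAC TGT CGC TAG GTC CGG GGT AGT CGT ATT TTA ACT AGT — no ATG→stop ORF.
Frame 3: AAG TTA ACT TGT TCA TTT GAT GAT TCC GCA ATG AGC TAG GCC CAT GTA ACT GTC GCT AGG TCC GGG GTA GTC GTA TTT TAA CTA GTA — ATG at 33, stop TAG at 39 → 9 nt.
Longest ORF is 15 nt in frame 1 (positions 22–36).

1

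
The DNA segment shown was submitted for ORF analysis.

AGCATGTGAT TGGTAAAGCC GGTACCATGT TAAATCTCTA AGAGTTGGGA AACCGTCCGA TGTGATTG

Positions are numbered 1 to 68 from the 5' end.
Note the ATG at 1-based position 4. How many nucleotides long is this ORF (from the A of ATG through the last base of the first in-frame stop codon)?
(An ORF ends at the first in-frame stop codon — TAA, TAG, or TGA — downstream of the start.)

6

Codons from position 4: ATG (4–6), TGA (7–9).
TGA is the first in-frame stop; ORF spans 4–9, 6 nucleotides.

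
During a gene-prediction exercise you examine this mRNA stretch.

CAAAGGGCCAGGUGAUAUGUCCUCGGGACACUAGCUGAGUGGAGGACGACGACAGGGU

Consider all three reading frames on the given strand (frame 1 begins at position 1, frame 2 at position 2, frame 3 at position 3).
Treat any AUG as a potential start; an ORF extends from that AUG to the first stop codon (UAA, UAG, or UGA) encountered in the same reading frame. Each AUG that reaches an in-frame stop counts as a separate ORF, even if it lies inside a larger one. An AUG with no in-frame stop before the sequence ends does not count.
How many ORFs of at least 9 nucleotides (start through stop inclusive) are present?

1

Frame 1: CAA AGG GCC AGG UGA UAU GUC CUC GGG ACA CUA GCU GAG UGG AGG ACG ACG ACA GGG — no AUG→stop ORF.
Frame 2: AAA GGG CCA GGU GAU AUG UCC UCG GGA CAC UAG CUG AGU GGA GGA CGA CGA CAG GGU — AUG at 17, stop UAG at 32 → 18 nt.
Frame 3: AAG GGC CAG GUG AUA UGU CCU CGG GAC ACU AGC UGA GUG GAG GAC GAC GAC AGG — no AUG→stop ORF.
ORFs ≥ 9 nucleotides: frame 2 17–34 (18 nucleotides). Count = 1.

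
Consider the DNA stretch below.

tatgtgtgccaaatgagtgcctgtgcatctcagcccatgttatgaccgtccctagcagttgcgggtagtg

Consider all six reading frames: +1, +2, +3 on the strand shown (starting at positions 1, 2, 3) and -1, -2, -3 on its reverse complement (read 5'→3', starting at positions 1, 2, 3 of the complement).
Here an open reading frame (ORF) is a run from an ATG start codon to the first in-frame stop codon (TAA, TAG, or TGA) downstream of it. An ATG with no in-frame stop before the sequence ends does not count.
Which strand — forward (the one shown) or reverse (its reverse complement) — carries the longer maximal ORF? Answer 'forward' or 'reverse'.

forward

Reverse complement (5'→3'): CACTACCCGCAACTGCTAGGGACGGTCATAACATGGGCTGAGATGCACAGGCACTCATTTGGCACACATA
Frame +1: TAT GTG TGC CAA ATG AGT GCC TGT GCA TCT CAG CCC ATG TTA TGA CCG TCC CTA GCA GTT GCG GGT AGT — ATG at 13, stop TGA at 43 → 33 nt; ATG at 37, stop TGA at 43 → 9 nt.
Frame +2: ATG TGT GCC AAA TGA GTG CCT GTG CAT CTC AGC CCA TGT TAT GAC CGT CCC TAG CAG TTG CGG GTA GTG — ATG at 2, stop TGA at 14 → 15 nt.
Frame +3: TGT GTG CCA AAT GAG TGC CTG TGC ATC TCA GCC CAT GTT ATG ACC GTC CCT AGC AGT TGC GGG TAG — ATG at 42, stop TAG at 66 → 27 nt.
Frame -1: CAC TAC CCG CAA CTG CTA GGG ACG GTC ATA ACA TGG GCT GAG ATG CAC AGG CAC TCA TTT GGC ACA CAT — no ATG→stop ORF.
Frame -2: ACT ACC CGC AAC TGC TAG GGA CGG TCA TAA CAT GGG CTG AGA TGC ACA GGC ACT CAT TTG GCA CAC ATA — no ATG→stop ORF.
Frame -3: CTA CCC GCA ACT GCT AGG GAC GGT CAT AAC ATG GGC TGA GAT GCA CAG GCA CTC ATT TGG CAC ACA — ATG at 33, stop TGA at 39 → 9 nt.
Forward-strand max 33 nt; reverse-strand max 9 nt. The forward strand has the longer ORF.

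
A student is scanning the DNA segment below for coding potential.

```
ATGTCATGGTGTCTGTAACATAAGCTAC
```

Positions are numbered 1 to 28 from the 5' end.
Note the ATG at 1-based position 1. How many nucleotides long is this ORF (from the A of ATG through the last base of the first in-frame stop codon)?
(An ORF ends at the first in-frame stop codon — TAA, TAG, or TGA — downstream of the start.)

18

Codons from position 1: ATG (1–3), TCA (4–6), TGG (7–9), TGT (10–12), CTG (13–15), TAA (16–18).
TAA is the first in-frame stop; ORF spans 1–18, 18 nucleotides.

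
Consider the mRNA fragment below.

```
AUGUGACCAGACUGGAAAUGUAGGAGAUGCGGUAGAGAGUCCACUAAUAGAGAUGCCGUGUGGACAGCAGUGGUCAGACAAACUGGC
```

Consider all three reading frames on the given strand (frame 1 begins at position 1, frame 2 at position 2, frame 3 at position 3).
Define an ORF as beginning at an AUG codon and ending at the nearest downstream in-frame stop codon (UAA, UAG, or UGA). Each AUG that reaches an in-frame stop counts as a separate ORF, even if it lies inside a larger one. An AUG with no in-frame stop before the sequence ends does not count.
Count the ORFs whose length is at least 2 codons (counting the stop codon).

Frame 1: AUG UGA CCA GAC UGG AAA UGU AGG AGA UGC GGU AGA GAG UCC ACU AAU AGA GAU GCC GUG UGG ACA GCA GUG GUC AGA CAA ACU GGC — AUG at 1, stop UGA at 4 → 6 nt.
Frame 2: UGU GAC CAG ACU GGA AAU GUA GGA GAU GCG GUA GAG AGU CCA CUA AUA GAG AUG CCG UGU GGA CAG CAG UGG UCA GAC AAA CUG — no AUG→stop ORF.
Frame 3: GUG ACC AGA CUG GAA AUG UAG GAG AUG CGG UAG AGA GUC CAC UAA UAG AGA UGC CGU GUG GAC AGC AGU GGU CAG ACA AAC UGG — AUG at 18, stop UAG at 21 → 6 nt; AUG at 27, stop UAG at 33 → 9 nt.
ORFs ≥ 2 codons: frame 1 1–6 (2 codons), frame 3 18–23 (2 codons), frame 3 27–35 (3 codons). Count = 3.

3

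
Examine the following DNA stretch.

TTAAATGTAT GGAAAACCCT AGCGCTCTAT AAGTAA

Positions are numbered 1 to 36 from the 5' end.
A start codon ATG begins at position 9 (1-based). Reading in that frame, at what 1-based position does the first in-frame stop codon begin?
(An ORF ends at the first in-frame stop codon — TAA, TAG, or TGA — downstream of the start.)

30

Codons from position 9: ATG (9–11), GAA (12–14), AAC (15–17), CCT (18–20), AGC (21–23), GCT (24–26), CTA (27–29), TAA (30–32).
TAA is a stop codon; it begins at position 30.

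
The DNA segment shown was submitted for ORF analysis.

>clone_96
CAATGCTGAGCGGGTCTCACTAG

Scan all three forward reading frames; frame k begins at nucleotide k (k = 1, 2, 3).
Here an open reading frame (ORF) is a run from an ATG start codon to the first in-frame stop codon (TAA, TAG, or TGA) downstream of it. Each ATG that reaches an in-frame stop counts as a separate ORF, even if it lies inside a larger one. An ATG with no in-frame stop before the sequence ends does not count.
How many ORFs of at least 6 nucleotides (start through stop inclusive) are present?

1

Frame 1: CAA TGC TGA GCG GGT CTC ACT — no ATG→stop ORF.
Frame 2: AAT GCT GAG CGG GTC TCA CTA — no ATG→stop ORF.
Frame 3: ATG CTG AGC GGG TCT CAC TAG — ATG at 3, stop TAG at 21 → 21 nt.
ORFs ≥ 6 nucleotides: frame 3 3–23 (21 nucleotides). Count = 1.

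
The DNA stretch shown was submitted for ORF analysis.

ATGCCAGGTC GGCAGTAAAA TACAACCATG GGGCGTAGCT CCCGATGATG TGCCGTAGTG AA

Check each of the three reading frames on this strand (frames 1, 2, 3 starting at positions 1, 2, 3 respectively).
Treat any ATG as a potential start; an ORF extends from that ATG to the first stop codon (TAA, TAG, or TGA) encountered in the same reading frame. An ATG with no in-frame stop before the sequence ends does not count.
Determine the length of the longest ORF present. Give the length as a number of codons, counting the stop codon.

Frame 1: ATG CCA GGT CGG CAG TAA AAT ACA ACC ATG GGG CGT AGC TCC CGA TGA TGT GCC GTA GTG — ATG at 1, stop TAA at 16 → 18 nt; ATG at 28, stop TGA at 46 → 21 nt.
Frame 2: TGC CAG GTC GGC AGT AAA ATA CAA CCA TGG GGC GTA GCT CCC GAT GAT GTG CCG TAG TGA — no ATG→stop ORF.
Frame 3: GCC AGG TCG GCA GTA AAA TAC AAC CAT GGG GCG TAG CTC CCG ATG ATG TGC CGT AGT GAA — no ATG→stop ORF.
Longest: frame 1, positions 28–48, 21 nt = 7 codons = 6 aa. → 7 codons.

7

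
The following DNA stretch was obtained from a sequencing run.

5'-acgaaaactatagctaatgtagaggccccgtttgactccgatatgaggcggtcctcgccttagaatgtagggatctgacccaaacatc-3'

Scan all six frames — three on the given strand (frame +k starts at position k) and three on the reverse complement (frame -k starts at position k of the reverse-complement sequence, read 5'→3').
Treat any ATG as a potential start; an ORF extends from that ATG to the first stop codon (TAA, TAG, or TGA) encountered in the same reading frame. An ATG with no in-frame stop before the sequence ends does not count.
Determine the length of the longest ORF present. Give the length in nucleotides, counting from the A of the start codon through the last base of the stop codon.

21

Reverse complement (5'→3'): GATGTTTGGGTCAGATCCCTACATTCTAAGGCGAGGACCGCCTCATATCGGAGTCAAACGGGGCCTCTACATTAGCTATAGTTTTCGT
Frame +1: ACG AAA ACT ATA GCT AAT GTA GAG GCC CCG TTT GAC TCC GAT ATG AGG CGG TCC TCG CCT TAG AAT GTA GGG ATC TGA CCC AAA CAT — ATG at 43, stop TAG at 61 → 21 nt.
Frame +2: CGA AAA CTA TAG CTA ATG TAG AGG CCC CGT TTG ACT CCG ATA TGA GGC GGT CCT CGC CTT AGA ATG TAG GGA TCT GAC CCA AAC ATC — ATG at 17, stop TAG at 20 → 6 nt; ATG at 65, stop TAG at 68 → 6 nt.
Frame +3: GAA AAC TAT AGC TAA TGT AGA GGC CCC GTT TGA CTC CGA TAT GAG GCG GTC CTC GCC TTA GAA TGT AGG GAT CTG ACC CAA ACA — no ATG→stop ORF.
Frame -1: GAT GTT TGG GTC AGA TCC CTA CAT TCT AAG GCG AGG ACC GCC TCA TAT CGG AGT CAA ACG GGG CCT CTA CAT TAG CTA TAG TTT TCG — no ATG→stop ORF.
Frame -2: ATG TTT GGG TCA GAT CCC TAC ATT CTA AGG CGA GGA CCG CCT CAT ATC GGA GTC AAA CGG GGC CTC TAC ATT AGC TAT AGT TTT CGT — no ATG→stop ORF.
Frame -3: TGT TTG GGT CAG ATC CCT ACA TTC TAA GGC GAG GAC CGC CTC ATA TCG GAG TCA AAC GGG GCC TCT ACA TTA GCT ATA GTT TTC — no ATG→stop ORF.
Longest: frame +1, positions 43–63, 21 nt = 7 codons = 6 aa. → 21 nucleotides.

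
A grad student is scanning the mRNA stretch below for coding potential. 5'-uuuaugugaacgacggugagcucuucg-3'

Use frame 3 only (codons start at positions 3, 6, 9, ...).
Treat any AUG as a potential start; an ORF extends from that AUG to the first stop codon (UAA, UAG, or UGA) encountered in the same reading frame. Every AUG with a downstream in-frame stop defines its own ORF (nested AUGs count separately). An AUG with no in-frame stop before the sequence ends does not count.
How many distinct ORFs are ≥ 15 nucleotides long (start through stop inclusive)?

0

Frame 3: UAU GUG AAC GAC GGU GAG CUC UUC — no AUG→stop ORF.
No ORF reaches 15 nucleotides. Count = 0.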